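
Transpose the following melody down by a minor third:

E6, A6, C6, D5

E6: a third down reaches C, and 3 semitones makes it C#6.
A6 down a minor third is F#6.
A minor third down from C6 gives A5.
D5 down a minor third is B4.

C#6 F#6 A5 B4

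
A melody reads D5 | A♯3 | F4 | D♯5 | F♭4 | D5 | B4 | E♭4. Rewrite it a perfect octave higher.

D5 to D6
A#3 to A#4
F4 to F5
D#5 to D#6
Fb4 to Fb5
D5 to D6
B4 to B5
Eb4 to Eb5

D6 A#4 F5 D#6 Fb5 D6 B5 Eb5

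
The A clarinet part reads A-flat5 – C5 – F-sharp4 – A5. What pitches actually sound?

Written C4 on the A clarinet sounds as A3, a minor third lower; apply that shift to every note.
Ab5 gives F5
C5 gives A4
F#4 gives D#4
A5 gives F#5

F5 A4 D#4 F#5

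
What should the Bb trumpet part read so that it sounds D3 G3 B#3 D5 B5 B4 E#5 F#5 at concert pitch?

E3 A3 C##4 E5 C#6 C#5 F##5 G#5

Written C4 sounds as Bb3 on the Bb trumpet, so concert pitches are written a major second up.
D3 becomes E3
G3 becomes A3
B#3 becomes C##4
D5 becomes E5
B5 becomes C#6
B4 becomes C#5
E#5 becomes F##5
F#5 becomes G#5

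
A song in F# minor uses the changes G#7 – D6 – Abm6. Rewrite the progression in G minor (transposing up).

A7 Eb6 Bbbm6

F# minor up to G minor is a minor second; each chord root moves by that interval while the quality stays the same.
G#7: root G# up a minor second → A, giving A7.
D6: root D up a minor second → Eb, giving Eb6.
Abm6: root Ab up a minor second → Bbb, giving Bbbm6.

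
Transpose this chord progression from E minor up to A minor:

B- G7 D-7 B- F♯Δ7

E- C7 G-7 E- BΔ7

E minor up to A minor is a perfect fourth; each chord root moves by that interval while the quality stays the same.
B-: root B up a perfect fourth → E, giving E-.
G7: root G up a perfect fourth → C, giving C7.
D-7: root D up a perfect fourth → G, giving G-7.
B-: root B up a perfect fourth → E, giving E-.
F♯Δ7: root F♯ up a perfect fourth → B, giving BΔ7.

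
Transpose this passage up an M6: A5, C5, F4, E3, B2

A5: a sixth up reaches F, and 9 semitones makes it F#6.
C5: a sixth up reaches A, and 9 semitones makes it A5.
A major sixth up from F4 gives D5.
A major sixth up from E3 gives C#4.
B2 up a major sixth is G#3.

F#6 A5 D5 C#4 G#3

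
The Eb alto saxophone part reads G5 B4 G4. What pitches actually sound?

The Eb alto saxophone sounds a major sixth below written, so transpose each written note down a major sixth.
G5 to Bb4
B4 to D4
G4 to Bb3

Bb4 D4 Bb3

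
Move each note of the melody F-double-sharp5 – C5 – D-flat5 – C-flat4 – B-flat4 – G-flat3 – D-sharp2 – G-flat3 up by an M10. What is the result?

A##6 E6 F6 Eb5 D6 Bb4 F##3 Bb4

F##5 to A##6
C5 to E6
Db5 to F6
Cb4 to Eb5
Bb4 to D6
Gb3 to Bb4
D#2 to F##3
Gb3 to Bb4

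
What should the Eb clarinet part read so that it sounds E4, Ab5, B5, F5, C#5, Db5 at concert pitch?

C#4 F5 G#5 D5 A#4 Bb4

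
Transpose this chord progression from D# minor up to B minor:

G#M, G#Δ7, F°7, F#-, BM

D# minor up to B minor is a minor sixth; each chord root moves by that interval while the quality stays the same.
G#M: root G# up a minor sixth → E, giving EM.
G#Δ7: root G# up a minor sixth → E, giving EΔ7.
F°7: root F up a minor sixth → Db, giving Db°7.
F#-: root F# up a minor sixth → D, giving D-.
BM: root B up a minor sixth → G, giving GM.

EM EΔ7 Db°7 D- GM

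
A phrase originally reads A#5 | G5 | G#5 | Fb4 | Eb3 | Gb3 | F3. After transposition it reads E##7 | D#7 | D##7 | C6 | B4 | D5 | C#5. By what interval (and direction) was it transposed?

up an augmented twelfth

Take the first pair: A#5 → E##7. A to E spans 12 letter names, so the interval is some kind of twelfth.
A#5 to E##7 is 20 semitones, which makes it an augmented twelfth; the second version is higher, so the direction is up.
Checking another pair — F3 → C#5 — gives the same interval.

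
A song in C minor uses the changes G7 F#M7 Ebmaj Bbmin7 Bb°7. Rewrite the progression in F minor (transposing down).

C minor down to F minor is a perfect fifth; each chord root moves by that interval while the quality stays the same.
G7: root G down a perfect fifth → C, giving C7.
F#M7: root F# down a perfect fifth → B, giving BM7.
Ebmaj: root Eb down a perfect fifth → Ab, giving Abmaj.
Bbmin7: root Bb down a perfect fifth → Eb, giving Ebmin7.
Bb°7: root Bb down a perfect fifth → Eb, giving Eb°7.

C7 BM7 Abmaj Ebmin7 Eb°7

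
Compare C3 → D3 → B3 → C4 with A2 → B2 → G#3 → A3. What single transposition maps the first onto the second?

down a minor third

Take the first pair: C3 → A2. C to A spans 3 letter names, so the interval is some kind of third.
A2 to C3 is 3 semitones, which makes it a minor third; the second version is lower, so the direction is down.
Checking another pair — C4 → A3 — gives the same interval.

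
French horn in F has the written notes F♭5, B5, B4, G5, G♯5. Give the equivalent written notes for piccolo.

First find concert pitch: the French horn in F sounds a perfect fifth below written, so F♭5 B5 B4 G5 G♯5 sounds Bbb4 E5 E4 C5 C#5.
Then write for piccolo: it sounds a perfect octave above written, so the part must be a perfect octave below concert.
Bbb4 → Bbb3
E5 → E4
E4 → E3
C5 → C4
C#5 → C#4

Bbb3 E4 E3 C4 C#4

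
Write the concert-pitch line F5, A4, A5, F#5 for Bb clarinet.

G5 B4 B5 G#5

The Bb clarinet sounds a major second below written, so the written part must be a major second above concert — transpose each note up.
F5 gives G5
A4 gives B4
A5 gives B5
F#5 gives G#5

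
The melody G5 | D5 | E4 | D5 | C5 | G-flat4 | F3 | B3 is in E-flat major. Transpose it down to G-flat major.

E-flat major to G-flat major down is a major sixth, so every note moves down by that interval.
G5 → Bb4
D5 → F4
E4 → G3
D5 → F4
C5 → Eb4
Gb4 → Bbb3
F3 → Ab2
B3 → D3

Bb4 F4 G3 F4 Eb4 Bbb3 Ab2 D3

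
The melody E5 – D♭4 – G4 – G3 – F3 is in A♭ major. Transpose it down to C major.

G#4 F3 B3 B2 A2

From A♭ down to C is a minor sixth; apply that to each pitch.
E5 -> G#4
Db4 -> F3
G4 -> B3
G3 -> B2
F3 -> A2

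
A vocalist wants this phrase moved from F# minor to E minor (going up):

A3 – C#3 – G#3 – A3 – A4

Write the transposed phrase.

From F# up to E is a minor seventh; apply that to each pitch.
A3 becomes G4
C#3 becomes B3
G#3 becomes F#4
A3 becomes G4
A4 becomes G5

G4 B3 F#4 G4 G5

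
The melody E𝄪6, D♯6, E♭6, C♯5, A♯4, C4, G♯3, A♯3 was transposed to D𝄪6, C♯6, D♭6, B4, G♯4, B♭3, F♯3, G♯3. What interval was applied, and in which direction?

down a major second

From E##6 to D##6 is 2 letter names — a second of some quality.
D##6 to E##6 is 2 semitones, which makes it a major second; the second version is lower, so the direction is down.
Checking another pair — A#3 → G#3 — gives the same interval.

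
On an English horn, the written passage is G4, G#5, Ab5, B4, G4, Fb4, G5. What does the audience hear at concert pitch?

The English horn sounds a perfect fifth below written, so transpose each written note down a perfect fifth.
G4 → C4
G#5 → C#5
Ab5 → Db5
B4 → E4
G4 → C4
Fb4 → Bbb3
G5 → C5

C4 C#5 Db5 E4 C4 Bbb3 C5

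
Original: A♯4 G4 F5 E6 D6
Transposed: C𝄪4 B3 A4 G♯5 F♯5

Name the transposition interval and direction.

down a minor sixth

Take the first pair: A#4 → C##4. A to C spans 6 letter names, so the interval is some kind of sixth.
C##4 to A#4 is 8 semitones, which makes it a minor sixth; the second version is lower, so the direction is down.
Checking another pair — D6 → F#5 — gives the same interval.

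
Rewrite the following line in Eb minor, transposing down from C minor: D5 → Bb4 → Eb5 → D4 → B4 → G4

From C down to Eb is a major sixth; apply that to each pitch.
D5 becomes F4
Bb4 becomes Db4
Eb5 becomes Gb4
D4 becomes F3
B4 becomes D4
G4 becomes Bb3

F4 Db4 Gb4 F3 D4 Bb3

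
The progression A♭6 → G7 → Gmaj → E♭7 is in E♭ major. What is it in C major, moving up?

F6 E7 Emaj C7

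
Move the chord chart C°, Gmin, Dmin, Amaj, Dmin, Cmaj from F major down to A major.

F major down to A major is a minor sixth; each chord root moves by that interval while the quality stays the same.
C°: root C down a minor sixth → E, giving E°.
Gmin: root G down a minor sixth → B, giving Bmin.
Dmin: root D down a minor sixth → F#, giving F#min.
Amaj: root A down a minor sixth → C#, giving C#maj.
Dmin: root D down a minor sixth → F#, giving F#min.
Cmaj: root C down a minor sixth → E, giving Emaj.

E° Bmin F#min C#maj F#min Emaj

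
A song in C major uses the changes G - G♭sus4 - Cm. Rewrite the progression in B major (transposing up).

F# Fsus4 Bm

C major up to B major is a major seventh; each chord root moves by that interval while the quality stays the same.
G: root G up a major seventh → F#, giving F#.
G♭sus4: root G♭ up a major seventh → F, giving Fsus4.
Cm: root C up a major seventh → B, giving Bm.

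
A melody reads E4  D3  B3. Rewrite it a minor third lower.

C#4 B2 G#3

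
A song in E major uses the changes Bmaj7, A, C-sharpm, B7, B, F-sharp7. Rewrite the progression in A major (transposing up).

Emaj7 D F#m E7 E B7

E major up to A major is a perfect fourth; each chord root moves by that interval while the quality stays the same.
Bmaj7: root B up a perfect fourth → E, giving Emaj7.
A: root A up a perfect fourth → D, giving D.
C-sharpm: root C-sharp up a perfect fourth → F#, giving F#m.
B7: root B up a perfect fourth → E, giving E7.
B: root B up a perfect fourth → E, giving E.
F-sharp7: root F-sharp up a perfect fourth → B, giving B7.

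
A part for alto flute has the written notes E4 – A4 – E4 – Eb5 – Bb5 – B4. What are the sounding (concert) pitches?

Written C4 on the alto flute sounds as G3, a perfect fourth lower; apply that shift to every note.
E4 → B3
A4 → E4
E4 → B3
Eb5 → Bb4
Bb5 → F5
B4 → F#4

B3 E4 B3 Bb4 F5 F#4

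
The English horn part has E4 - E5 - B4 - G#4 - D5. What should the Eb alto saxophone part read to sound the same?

First find concert pitch: the English horn sounds a perfect fifth below written, so E4 E5 B4 G#4 D5 sounds A3 A4 E4 C#4 G4.
Then write for Eb alto saxophone: it sounds a major sixth below written, so the part must be a major sixth above concert.
A3 → F#4
A4 → F#5
E4 → C#5
C#4 → A#4
G4 → E5

F#4 F#5 C#5 A#4 E5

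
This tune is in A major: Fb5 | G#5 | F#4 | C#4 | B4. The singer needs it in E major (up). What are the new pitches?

From A up to E is a perfect fifth; apply that to each pitch.
Fb5 → Cb6
G#5 → D#6
F#4 → C#5
C#4 → G#4
B4 → F#5

Cb6 D#6 C#5 G#4 F#5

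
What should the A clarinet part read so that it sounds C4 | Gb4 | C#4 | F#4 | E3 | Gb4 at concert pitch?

Eb4 Bbb4 E4 A4 G3 Bbb4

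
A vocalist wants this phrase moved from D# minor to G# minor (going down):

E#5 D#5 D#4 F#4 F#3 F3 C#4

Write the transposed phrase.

A#4 G#4 G#3 B3 B2 Bb2 F#3

D# minor to G# minor down is a perfect fifth, so every note moves down by that interval.
E#5 -> A#4
D#5 -> G#4
D#4 -> G#3
F#4 -> B3
F#3 -> B2
F3 -> Bb2
C#4 -> F#3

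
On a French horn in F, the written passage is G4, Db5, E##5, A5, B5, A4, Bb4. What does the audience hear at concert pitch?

C4 Gb4 A##4 D5 E5 D4 Eb4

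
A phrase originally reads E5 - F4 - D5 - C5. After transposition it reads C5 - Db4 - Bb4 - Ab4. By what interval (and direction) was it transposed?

Take the first pair: E5 → C5. E to C spans 3 letter names, so the interval is some kind of third.
C5 to E5 is 4 semitones, which makes it a major third; the second version is lower, so the direction is down.
Checking another pair — C5 → Ab4 — gives the same interval.

down a major third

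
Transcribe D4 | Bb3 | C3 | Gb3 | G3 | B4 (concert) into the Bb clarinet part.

E4 C4 D3 Ab3 A3 C#5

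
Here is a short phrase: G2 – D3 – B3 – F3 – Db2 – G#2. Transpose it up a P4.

G2 → C3
D3 → G3
B3 → E4
F3 → Bb3
Db2 → Gb2
G#2 → C#3

C3 G3 E4 Bb3 Gb2 C#3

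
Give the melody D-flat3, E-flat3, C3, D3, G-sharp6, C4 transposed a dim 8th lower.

D2 E2 C#2 D#2 G##5 C#3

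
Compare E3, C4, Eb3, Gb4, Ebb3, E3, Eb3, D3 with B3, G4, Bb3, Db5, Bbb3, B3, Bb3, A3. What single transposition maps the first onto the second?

up a perfect fifth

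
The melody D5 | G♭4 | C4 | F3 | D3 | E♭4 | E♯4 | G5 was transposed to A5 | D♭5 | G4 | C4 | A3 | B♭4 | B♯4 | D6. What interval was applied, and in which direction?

up a perfect fifth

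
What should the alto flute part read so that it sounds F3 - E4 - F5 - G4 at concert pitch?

Bb3 A4 Bb5 C5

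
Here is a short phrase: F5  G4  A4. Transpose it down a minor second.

E5 F#4 G#4

F5 becomes E5
G4 becomes F#4
A4 becomes G#4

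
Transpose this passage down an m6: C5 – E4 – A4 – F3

E4 G#3 C#4 A2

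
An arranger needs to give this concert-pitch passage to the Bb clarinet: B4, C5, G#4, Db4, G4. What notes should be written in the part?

C#5 D5 A#4 Eb4 A4

The Bb clarinet sounds a major second below written, so the written part must be a major second above concert — transpose each note up.
B4 → C#5
C5 → D5
G#4 → A#4
Db4 → Eb4
G4 → A4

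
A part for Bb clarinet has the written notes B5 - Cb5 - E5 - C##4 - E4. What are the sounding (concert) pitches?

The Bb clarinet sounds a major second below written, so transpose each written note down a major second.
B5 gives A5
Cb5 gives Bbb4
E5 gives D5
C##4 gives B#3
E4 gives D4

A5 Bbb4 D5 B#3 D4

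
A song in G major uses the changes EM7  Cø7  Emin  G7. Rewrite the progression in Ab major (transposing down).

FM7 Dbø7 Fmin Ab7

G major down to Ab major is a major seventh; each chord root moves by that interval while the quality stays the same.
EM7: root E down a major seventh → F, giving FM7.
Cø7: root C down a major seventh → Db, giving Dbø7.
Emin: root E down a major seventh → F, giving Fmin.
G7: root G down a major seventh → Ab, giving Ab7.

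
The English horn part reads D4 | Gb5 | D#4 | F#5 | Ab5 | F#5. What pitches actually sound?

G3 Cb5 G#3 B4 Db5 B4

Written C4 on the English horn sounds as F3, a perfect fifth lower; apply that shift to every note.
D4 gives G3
Gb5 gives Cb5
D#4 gives G#3
F#5 gives B4
Ab5 gives Db5
F#5 gives B4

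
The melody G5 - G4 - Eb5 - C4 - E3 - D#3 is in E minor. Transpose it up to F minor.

From E up to F is a minor second; apply that to each pitch.
G5 to Ab5
G4 to Ab4
Eb5 to Fb5
C4 to Db4
E3 to F3
D#3 to E3

Ab5 Ab4 Fb5 Db4 F3 E3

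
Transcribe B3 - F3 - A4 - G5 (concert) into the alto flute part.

E4 Bb3 D5 C6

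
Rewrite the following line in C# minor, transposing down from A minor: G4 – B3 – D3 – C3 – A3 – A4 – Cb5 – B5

A minor to C# minor down is a minor sixth, so every note moves down by that interval.
G4 -> B3
B3 -> D#3
D3 -> F#2
C3 -> E2
A3 -> C#3
A4 -> C#4
Cb5 -> Eb4
B5 -> D#5

B3 D#3 F#2 E2 C#3 C#4 Eb4 D#5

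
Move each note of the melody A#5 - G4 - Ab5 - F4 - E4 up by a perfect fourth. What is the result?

D#6 C5 Db6 Bb4 A4

A#5: a fourth up reaches D, and 5 semitones makes it D#6.
A perfect fourth up from G4 gives C5.
Ab5: a fourth up reaches D, and 5 semitones makes it Db6.
F4: a fourth up reaches B, and 5 semitones makes it Bb4.
E4: a fourth up reaches A, and 5 semitones makes it A4.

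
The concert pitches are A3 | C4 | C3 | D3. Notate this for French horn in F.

E4 G4 G3 A3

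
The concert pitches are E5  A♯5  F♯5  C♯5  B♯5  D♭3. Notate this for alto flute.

A5 D#6 B5 F#5 E#6 Gb3

Written C4 sounds as G3 on the alto flute, so concert pitches are written a perfect fourth up.
E5 → A5
A#5 → D#6
F#5 → B5
C#5 → F#5
B#5 → E#6
Db3 → Gb3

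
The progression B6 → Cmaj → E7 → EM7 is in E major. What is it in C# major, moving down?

G#6 Amaj C#7 C#M7

E major down to C# major is a minor third; each chord root moves by that interval while the quality stays the same.
B6: root B down a minor third → G#, giving G#6.
Cmaj: root C down a minor third → A, giving Amaj.
E7: root E down a minor third → C#, giving C#7.
EM7: root E down a minor third → C#, giving C#M7.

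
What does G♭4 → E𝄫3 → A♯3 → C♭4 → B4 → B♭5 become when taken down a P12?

Cb3 Abb1 D#2 Fb2 E3 Eb4

Gb4 to Cb3
Ebb3 to Abb1
A#3 to D#2
Cb4 to Fb2
B4 to E3
Bb5 to Eb4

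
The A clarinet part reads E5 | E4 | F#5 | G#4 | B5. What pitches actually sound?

C#5 C#4 D#5 E#4 G#5

The A clarinet sounds a minor third below written, so transpose each written note down a minor third.
E5 becomes C#5
E4 becomes C#4
F#5 becomes D#5
G#4 becomes E#4
B5 becomes G#5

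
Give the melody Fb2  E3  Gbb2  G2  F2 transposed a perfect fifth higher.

Cb3 B3 Dbb3 D3 C3

Fb2 gives Cb3
E3 gives B3
Gbb2 gives Dbb3
G2 gives D3
F2 gives C3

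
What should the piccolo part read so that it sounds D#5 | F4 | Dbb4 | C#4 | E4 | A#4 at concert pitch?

D#4 F3 Dbb3 C#3 E3 A#3

Written C4 sounds as C5 on the piccolo, so concert pitches are written a perfect octave down.
D#5 gives D#4
F4 gives F3
Dbb4 gives Dbb3
C#4 gives C#3
E4 gives E3
A#4 gives A#3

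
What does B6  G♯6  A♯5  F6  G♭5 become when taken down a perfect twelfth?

B6 gives E5
G#6 gives C#5
A#5 gives D#4
F6 gives Bb4
Gb5 gives Cb4

E5 C#5 D#4 Bb4 Cb4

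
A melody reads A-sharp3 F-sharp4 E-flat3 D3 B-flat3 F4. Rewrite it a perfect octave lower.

A#2 F#3 Eb2 D2 Bb2 F3

A perfect octave down from A#3 gives A#2.
F#4 down a perfect octave is F#3.
A perfect octave down from Eb3 gives Eb2.
D3: an octave down reaches D, and 12 semitones makes it D2.
Bb3: an octave down reaches B, and 12 semitones makes it Bb2.
F4 down a perfect octave is F3.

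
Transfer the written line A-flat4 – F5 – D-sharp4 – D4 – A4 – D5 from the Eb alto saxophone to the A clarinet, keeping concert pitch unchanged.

Ebb4 Cb5 A3 Ab3 Eb4 Ab4

First find concert pitch: the Eb alto saxophone sounds a major sixth below written, so A-flat4 F5 D-sharp4 D4 A4 D5 sounds Cb4 Ab4 F#3 F3 C4 F4.
Then write for A clarinet: it sounds a minor third below written, so the part must be a minor third above concert.
Cb4 → Ebb4
Ab4 → Cb5
F#3 → A3
F3 → Ab3
C4 → Eb4
F4 → Ab4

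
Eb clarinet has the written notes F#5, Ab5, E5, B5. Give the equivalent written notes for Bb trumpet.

First find concert pitch: the Eb clarinet sounds a minor third above written, so F#5 Ab5 E5 B5 sounds A5 Cb6 G5 D6.
Then write for Bb trumpet: it sounds a major second below written, so the part must be a major second above concert.
A5 → B5
Cb6 → Db6
G5 → A5
D6 → E6

B5 Db6 A5 E6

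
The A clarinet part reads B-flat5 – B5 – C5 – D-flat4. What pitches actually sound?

G5 G#5 A4 Bb3

Written C4 on the A clarinet sounds as A3, a minor third lower; apply that shift to every note.
Bb5 → G5
B5 → G#5
C5 → A4
Db4 → Bb3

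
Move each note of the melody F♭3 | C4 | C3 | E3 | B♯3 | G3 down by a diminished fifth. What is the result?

Bb2 F#3 F#2 A#2 E##3 C#3

Fb3 gives Bb2
C4 gives F#3
C3 gives F#2
E3 gives A#2
B#3 gives E##3
G3 gives C#3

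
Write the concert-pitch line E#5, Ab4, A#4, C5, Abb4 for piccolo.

The piccolo sounds a perfect octave above written, so the written part must be a perfect octave below concert — transpose each note down.
E#5 to E#4
Ab4 to Ab3
A#4 to A#3
C5 to C4
Abb4 to Abb3

E#4 Ab3 A#3 C4 Abb3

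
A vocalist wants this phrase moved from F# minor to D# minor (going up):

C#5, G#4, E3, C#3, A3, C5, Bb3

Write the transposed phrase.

A#5 E#5 C#4 A#3 F#4 A5 G4

From F# up to D# is a major sixth; apply that to each pitch.
C#5 becomes A#5
G#4 becomes E#5
E3 becomes C#4
C#3 becomes A#3
A3 becomes F#4
C5 becomes A5
Bb3 becomes G4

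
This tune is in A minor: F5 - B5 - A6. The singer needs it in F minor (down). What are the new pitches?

From A down to F is a major third; apply that to each pitch.
F5 becomes Db5
B5 becomes G5
A6 becomes F6

Db5 G5 F6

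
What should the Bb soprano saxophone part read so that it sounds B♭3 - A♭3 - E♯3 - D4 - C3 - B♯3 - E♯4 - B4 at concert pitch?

C4 Bb3 F##3 E4 D3 C##4 F##4 C#5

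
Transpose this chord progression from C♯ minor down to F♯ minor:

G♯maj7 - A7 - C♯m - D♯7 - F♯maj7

C#maj7 D7 F#m G#7 Bmaj7

C♯ minor down to F♯ minor is a perfect fifth; each chord root moves by that interval while the quality stays the same.
G♯maj7: root G♯ down a perfect fifth → C#, giving C#maj7.
A7: root A down a perfect fifth → D, giving D7.
C♯m: root C♯ down a perfect fifth → F#, giving F#m.
D♯7: root D♯ down a perfect fifth → G#, giving G#7.
F♯maj7: root F♯ down a perfect fifth → B, giving Bmaj7.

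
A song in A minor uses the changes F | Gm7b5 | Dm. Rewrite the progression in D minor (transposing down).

Bb Cm7b5 Gm

A minor down to D minor is a perfect fifth; each chord root moves by that interval while the quality stays the same.
F: root F down a perfect fifth → Bb, giving Bb.
Gm7b5: root G down a perfect fifth → C, giving Cm7b5.
Dm: root D down a perfect fifth → G, giving Gm.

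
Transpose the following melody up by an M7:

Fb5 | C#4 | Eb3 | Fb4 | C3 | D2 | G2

Eb6 B#4 D4 Eb5 B3 C#3 F#3

A major seventh up from Fb5 gives Eb6.
A major seventh up from C#4 gives B#4.
A major seventh up from Eb3 gives D4.
Fb4: a seventh up reaches E, and 11 semitones makes it Eb5.
A major seventh up from C3 gives B3.
D2: a seventh up reaches C, and 11 semitones makes it C#3.
G2: a seventh up reaches F, and 11 semitones makes it F#3.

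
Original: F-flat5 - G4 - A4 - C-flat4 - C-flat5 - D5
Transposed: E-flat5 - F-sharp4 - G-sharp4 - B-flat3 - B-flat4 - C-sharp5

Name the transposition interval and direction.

From Fb5 to Eb5 is 2 letter names — a second of some quality.
Eb5 to Fb5 is 1 semitone, which makes it a minor second; the second version is lower, so the direction is down.
Checking another pair — D5 → C#5 — gives the same interval.

down a minor second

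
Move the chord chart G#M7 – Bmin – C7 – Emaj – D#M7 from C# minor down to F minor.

C# minor down to F minor is an augmented fifth; each chord root moves by that interval while the quality stays the same.
G#M7: root G# down an augmented fifth → C, giving CM7.
Bmin: root B down an augmented fifth → Eb, giving Ebmin.
C7: root C down an augmented fifth → Fb, giving Fb7.
Emaj: root E down an augmented fifth → Ab, giving Abmaj.
D#M7: root D# down an augmented fifth → G, giving GM7.

CM7 Ebmin Fb7 Abmaj GM7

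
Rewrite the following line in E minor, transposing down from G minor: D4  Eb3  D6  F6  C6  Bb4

From G down to E is a minor third; apply that to each pitch.
D4 -> B3
Eb3 -> C3
D6 -> B5
F6 -> D6
C6 -> A5
Bb4 -> G4

B3 C3 B5 D6 A5 G4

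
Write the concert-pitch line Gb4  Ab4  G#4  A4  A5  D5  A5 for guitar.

The guitar sounds a perfect octave below written, so the written part must be a perfect octave above concert — transpose each note up.
Gb4 gives Gb5
Ab4 gives Ab5
G#4 gives G#5
A4 gives A5
A5 gives A6
D5 gives D6
A5 gives A6

Gb5 Ab5 G#5 A5 A6 D6 A6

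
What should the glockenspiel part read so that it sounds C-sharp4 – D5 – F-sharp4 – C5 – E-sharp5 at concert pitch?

C#2 D3 F#2 C3 E#3

The glockenspiel sounds a perfect fifteenth above written, so the written part must be a perfect fifteenth below concert — transpose each note down.
C#4 gives C#2
D5 gives D3
F#4 gives F#2
C5 gives C3
E#5 gives E#3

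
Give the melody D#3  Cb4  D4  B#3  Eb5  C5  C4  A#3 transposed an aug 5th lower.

G2 Fbb3 Gb3 E3 Abb4 Fb4 Fb3 D3

An augmented fifth down from D#3 gives G2.
Cb4 down an augmented fifth is Fbb3.
D4: a fifth down reaches G, and 8 semitones makes it Gb3.
B#3: a fifth down reaches E, and 8 semitones makes it E3.
Eb5 down an augmented fifth is Abb4.
An augmented fifth down from C5 gives Fb4.
C4: a fifth down reaches F, and 8 semitones makes it Fb3.
A#3 down an augmented fifth is D3.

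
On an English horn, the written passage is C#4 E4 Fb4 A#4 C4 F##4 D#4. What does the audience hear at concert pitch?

The English horn sounds a perfect fifth below written, so transpose each written note down a perfect fifth.
C#4 becomes F#3
E4 becomes A3
Fb4 becomes Bbb3
A#4 becomes D#4
C4 becomes F3
F##4 becomes B#3
D#4 becomes G#3

F#3 A3 Bbb3 D#4 F3 B#3 G#3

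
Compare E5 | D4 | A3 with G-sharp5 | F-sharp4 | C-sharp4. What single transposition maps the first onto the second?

up a major third

Take the first pair: E5 → G#5. E to G spans 3 letter names, so the interval is some kind of third.
E5 to G#5 is 4 semitones, which makes it a major third; the second version is higher, so the direction is up.
Checking another pair — A3 → C#4 — gives the same interval.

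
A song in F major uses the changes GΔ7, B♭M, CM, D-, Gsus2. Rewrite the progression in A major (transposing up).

F major up to A major is a major third; each chord root moves by that interval while the quality stays the same.
GΔ7: root G up a major third → B, giving BΔ7.
B♭M: root B♭ up a major third → D, giving DM.
CM: root C up a major third → E, giving EM.
D-: root D up a major third → F#, giving F#-.
Gsus2: root G up a major third → B, giving Bsus2.

BΔ7 DM EM F#- Bsus2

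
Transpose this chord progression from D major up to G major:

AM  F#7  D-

DM B7 G-

D major up to G major is a perfect fourth; each chord root moves by that interval while the quality stays the same.
AM: root A up a perfect fourth → D, giving DM.
F#7: root F# up a perfect fourth → B, giving B7.
D-: root D up a perfect fourth → G, giving G-.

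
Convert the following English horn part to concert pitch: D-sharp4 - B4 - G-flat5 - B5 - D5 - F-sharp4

The English horn sounds a perfect fifth below written, so transpose each written note down a perfect fifth.
D#4 to G#3
B4 to E4
Gb5 to Cb5
B5 to E5
D5 to G4
F#4 to B3

G#3 E4 Cb5 E5 G4 B3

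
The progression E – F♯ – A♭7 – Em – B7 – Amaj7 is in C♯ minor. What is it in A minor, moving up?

C D Fb7 Cm G7 Fmaj7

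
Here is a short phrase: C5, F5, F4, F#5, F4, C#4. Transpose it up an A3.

E#5 A#5 A#4 A##5 A#4 E##4

C5 -> E#5
F5 -> A#5
F4 -> A#4
F#5 -> A##5
F4 -> A#4
C#4 -> E##4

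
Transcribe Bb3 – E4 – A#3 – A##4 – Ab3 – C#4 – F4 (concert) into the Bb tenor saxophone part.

C5 F#5 B#4 B##5 Bb4 D#5 G5

The Bb tenor saxophone sounds a major ninth below written, so the written part must be a major ninth above concert — transpose each note up.
Bb3 becomes C5
E4 becomes F#5
A#3 becomes B#4
A##4 becomes B##5
Ab3 becomes Bb4
C#4 becomes D#5
F4 becomes G5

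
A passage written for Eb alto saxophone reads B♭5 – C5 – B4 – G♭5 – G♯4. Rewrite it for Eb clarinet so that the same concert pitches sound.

Bb4 C4 B3 Gb4 G#3

First find concert pitch: the Eb alto saxophone sounds a major sixth below written, so B♭5 C5 B4 G♭5 G♯4 sounds Db5 Eb4 D4 Bbb4 B3.
Then write for Eb clarinet: it sounds a minor third above written, so the part must be a minor third below concert.
Db5 → Bb4
Eb4 → C4
D4 → B3
Bbb4 → Gb4
B3 → G#3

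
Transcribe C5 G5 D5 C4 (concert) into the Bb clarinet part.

D5 A5 E5 D4

The Bb clarinet sounds a major second below written, so the written part must be a major second above concert — transpose each note up.
C5 becomes D5
G5 becomes A5
D5 becomes E5
C4 becomes D4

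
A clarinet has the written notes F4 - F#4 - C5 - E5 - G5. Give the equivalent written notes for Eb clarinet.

B3 B#3 F#4 A#4 C#5

First find concert pitch: the A clarinet sounds a minor third below written, so F4 F#4 C5 E5 G5 sounds D4 D#4 A4 C#5 E5.
Then write for Eb clarinet: it sounds a minor third above written, so the part must be a minor third below concert.
D4 → B3
D#4 → B#3
A4 → F#4
C#5 → A#4
E5 → C#5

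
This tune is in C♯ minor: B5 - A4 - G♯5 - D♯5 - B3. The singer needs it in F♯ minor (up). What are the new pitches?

E6 D5 C#6 G#5 E4

C♯ minor to F♯ minor up is a perfect fourth, so every note moves up by that interval.
B5 to E6
A4 to D5
G#5 to C#6
D#5 to G#5
B3 to E4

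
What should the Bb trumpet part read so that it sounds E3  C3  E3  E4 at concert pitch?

F#3 D3 F#3 F#4

The Bb trumpet sounds a major second below written, so the written part must be a major second above concert — transpose each note up.
E3 to F#3
C3 to D3
E3 to F#3
E4 to F#4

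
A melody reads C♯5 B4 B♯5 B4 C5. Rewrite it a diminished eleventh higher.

A diminished eleventh up from C#5 gives F6.
A diminished eleventh up from B4 gives Eb6.
A diminished eleventh up from B#5 gives E7.
A diminished eleventh up from B4 gives Eb6.
C5 up a diminished eleventh is Fb6.

F6 Eb6 E7 Eb6 Fb6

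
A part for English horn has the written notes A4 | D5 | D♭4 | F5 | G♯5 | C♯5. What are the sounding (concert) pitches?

The English horn sounds a perfect fifth below written, so transpose each written note down a perfect fifth.
A4 becomes D4
D5 becomes G4
Db4 becomes Gb3
F5 becomes Bb4
G#5 becomes C#5
C#5 becomes F#4

D4 G4 Gb3 Bb4 C#5 F#4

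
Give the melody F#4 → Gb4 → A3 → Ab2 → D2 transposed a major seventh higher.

F#4 to E#5
Gb4 to F5
A3 to G#4
Ab2 to G3
D2 to C#3

E#5 F5 G#4 G3 C#3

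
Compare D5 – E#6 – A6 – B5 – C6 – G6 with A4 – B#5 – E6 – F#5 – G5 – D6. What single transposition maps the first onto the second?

down a perfect fourth

Take the first pair: D5 → A4. D to A spans 4 letter names, so the interval is some kind of fourth.
A4 to D5 is 5 semitones, which makes it a perfect fourth; the second version is lower, so the direction is down.
Checking another pair — G6 → D6 — gives the same interval.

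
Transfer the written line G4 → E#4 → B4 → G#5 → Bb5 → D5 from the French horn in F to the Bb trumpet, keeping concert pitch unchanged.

D4 B#3 F#4 D#5 F5 A4

First find concert pitch: the French horn in F sounds a perfect fifth below written, so G4 E#4 B4 G#5 Bb5 D5 sounds C4 A#3 E4 C#5 Eb5 G4.
Then write for Bb trumpet: it sounds a major second below written, so the part must be a major second above concert.
C4 → D4
A#3 → B#3
E4 → F#4
C#5 → D#5
Eb5 → F5
G4 → A4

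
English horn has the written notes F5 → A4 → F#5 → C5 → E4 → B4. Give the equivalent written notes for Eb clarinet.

G4 B3 G#4 D4 F#3 C#4

First find concert pitch: the English horn sounds a perfect fifth below written, so F5 A4 F#5 C5 E4 B4 sounds Bb4 D4 B4 F4 A3 E4.
Then write for Eb clarinet: it sounds a minor third above written, so the part must be a minor third below concert.
Bb4 → G4
D4 → B3
B4 → G#4
F4 → D4
A3 → F#3
E4 → C#4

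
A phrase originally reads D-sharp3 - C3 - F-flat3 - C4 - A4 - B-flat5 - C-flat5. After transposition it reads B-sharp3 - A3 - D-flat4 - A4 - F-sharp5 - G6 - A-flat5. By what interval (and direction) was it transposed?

up a major sixth

From D#3 to B#3 is 6 letter names — a sixth of some quality.
D#3 to B#3 is 9 semitones, which makes it a major sixth; the second version is higher, so the direction is up.
Checking another pair — Cb5 → Ab5 — gives the same interval.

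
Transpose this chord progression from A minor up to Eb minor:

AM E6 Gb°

EbM Bb6 Dbb°

A minor up to Eb minor is a diminished fifth; each chord root moves by that interval while the quality stays the same.
AM: root A up a diminished fifth → Eb, giving EbM.
E6: root E up a diminished fifth → Bb, giving Bb6.
Gb°: root Gb up a diminished fifth → Dbb, giving Dbb°.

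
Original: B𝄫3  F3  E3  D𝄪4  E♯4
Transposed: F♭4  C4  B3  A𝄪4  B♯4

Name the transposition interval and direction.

Take the first pair: Bbb3 → Fb4. B to F spans 5 letter names, so the interval is some kind of fifth.
Bbb3 to Fb4 is 7 semitones, which makes it a perfect fifth; the second version is higher, so the direction is up.
Checking another pair — E#4 → B#4 — gives the same interval.

up a perfect fifth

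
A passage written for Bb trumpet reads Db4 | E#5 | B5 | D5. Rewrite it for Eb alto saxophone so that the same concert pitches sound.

First find concert pitch: the Bb trumpet sounds a major second below written, so Db4 E#5 B5 D5 sounds Cb4 D#5 A5 C5.
Then write for Eb alto saxophone: it sounds a major sixth below written, so the part must be a major sixth above concert.
Cb4 → Ab4
D#5 → B#5
A5 → F#6
C5 → A5

Ab4 B#5 F#6 A5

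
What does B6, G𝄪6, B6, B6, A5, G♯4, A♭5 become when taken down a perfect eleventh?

B6: an eleventh down reaches F, and 17 semitones makes it F#5.
G##6: an eleventh down reaches D, and 17 semitones makes it D##5.
A perfect eleventh down from B6 gives F#5.
B6 down a perfect eleventh is F#5.
A5: an eleventh down reaches E, and 17 semitones makes it E4.
G#4: an eleventh down reaches D, and 17 semitones makes it D#3.
A perfect eleventh down from Ab5 gives Eb4.

F#5 D##5 F#5 F#5 E4 D#3 Eb4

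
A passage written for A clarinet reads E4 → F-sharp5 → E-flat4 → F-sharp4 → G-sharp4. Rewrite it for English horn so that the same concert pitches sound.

G#4 A#5 G4 A#4 B#4

First find concert pitch: the A clarinet sounds a minor third below written, so E4 F-sharp5 E-flat4 F-sharp4 G-sharp4 sounds C#4 D#5 C4 D#4 E#4.
Then write for English horn: it sounds a perfect fifth below written, so the part must be a perfect fifth above concert.
C#4 → G#4
D#5 → A#5
C4 → G4
D#4 → A#4
E#4 → B#4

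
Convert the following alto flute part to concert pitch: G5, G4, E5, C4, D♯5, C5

D5 D4 B4 G3 A#4 G4

The alto flute sounds a perfect fourth below written, so transpose each written note down a perfect fourth.
G5 -> D5
G4 -> D4
E5 -> B4
C4 -> G3
D#5 -> A#4
C5 -> G4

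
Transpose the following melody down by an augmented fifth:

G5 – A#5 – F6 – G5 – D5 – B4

An augmented fifth down from G5 gives Cb5.
A#5: a fifth down reaches D, and 8 semitones makes it D5.
F6 down an augmented fifth is Bbb5.
G5: a fifth down reaches C, and 8 semitones makes it Cb5.
D5 down an augmented fifth is Gb4.
B4 down an augmented fifth is Eb4.

Cb5 D5 Bbb5 Cb5 Gb4 Eb4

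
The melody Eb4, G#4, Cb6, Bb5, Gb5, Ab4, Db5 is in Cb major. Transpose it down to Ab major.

C4 E#4 Ab5 G5 Eb5 F4 Bb4

From Cb down to Ab is a minor third; apply that to each pitch.
Eb4 → C4
G#4 → E#4
Cb6 → Ab5
Bb5 → G5
Gb5 → Eb5
Ab4 → F4
Db5 → Bb4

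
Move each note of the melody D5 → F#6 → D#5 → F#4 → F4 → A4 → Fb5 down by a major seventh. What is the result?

D5 becomes Eb4
F#6 becomes G5
D#5 becomes E4
F#4 becomes G3
F4 becomes Gb3
A4 becomes Bb3
Fb5 becomes Gbb4

Eb4 G5 E4 G3 Gb3 Bb3 Gbb4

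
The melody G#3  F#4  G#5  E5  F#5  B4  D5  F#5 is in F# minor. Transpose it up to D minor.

E4 D5 E6 C6 D6 G5 Bb5 D6

From F# up to D is a minor sixth; apply that to each pitch.
G#3 becomes E4
F#4 becomes D5
G#5 becomes E6
E5 becomes C6
F#5 becomes D6
B4 becomes G5
D5 becomes Bb5
F#5 becomes D6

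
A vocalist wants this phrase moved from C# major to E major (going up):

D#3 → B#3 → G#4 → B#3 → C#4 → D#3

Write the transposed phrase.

F#3 D#4 B4 D#4 E4 F#3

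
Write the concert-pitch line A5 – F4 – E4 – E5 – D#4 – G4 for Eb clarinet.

F#5 D4 C#4 C#5 B#3 E4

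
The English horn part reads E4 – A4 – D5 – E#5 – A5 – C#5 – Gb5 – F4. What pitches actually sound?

Written C4 on the English horn sounds as F3, a perfect fifth lower; apply that shift to every note.
E4 to A3
A4 to D4
D5 to G4
E#5 to A#4
A5 to D5
C#5 to F#4
Gb5 to Cb5
F4 to Bb3

A3 D4 G4 A#4 D5 F#4 Cb5 Bb3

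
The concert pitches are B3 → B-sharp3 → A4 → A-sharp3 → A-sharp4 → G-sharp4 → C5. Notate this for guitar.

Written C4 sounds as C3 on the guitar, so concert pitches are written a perfect octave up.
B3 becomes B4
B#3 becomes B#4
A4 becomes A5
A#3 becomes A#4
A#4 becomes A#5
G#4 becomes G#5
C5 becomes C6

B4 B#4 A5 A#4 A#5 G#5 C6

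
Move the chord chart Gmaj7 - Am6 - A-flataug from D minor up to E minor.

Amaj7 Bm6 Bbaug

D minor up to E minor is a major second; each chord root moves by that interval while the quality stays the same.
Gmaj7: root G up a major second → A, giving Amaj7.
Am6: root A up a major second → B, giving Bm6.
A-flataug: root A-flat up a major second → Bb, giving Bbaug.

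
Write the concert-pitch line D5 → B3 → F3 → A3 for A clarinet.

F5 D4 Ab3 C4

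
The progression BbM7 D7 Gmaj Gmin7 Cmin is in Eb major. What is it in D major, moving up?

Eb major up to D major is a major seventh; each chord root moves by that interval while the quality stays the same.
BbM7: root Bb up a major seventh → A, giving AM7.
D7: root D up a major seventh → C#, giving C#7.
Gmaj: root G up a major seventh → F#, giving F#maj.
Gmin7: root G up a major seventh → F#, giving F#min7.
Cmin: root C up a major seventh → B, giving Bmin.

AM7 C#7 F#maj F#min7 Bmin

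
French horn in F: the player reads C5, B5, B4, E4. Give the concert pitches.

F4 E5 E4 A3

Written C4 on the French horn in F sounds as F3, a perfect fifth lower; apply that shift to every note.
C5 becomes F4
B5 becomes E5
B4 becomes E4
E4 becomes A3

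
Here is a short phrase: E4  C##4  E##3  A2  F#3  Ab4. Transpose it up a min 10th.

G5 E#5 G##4 C4 A4 Cb6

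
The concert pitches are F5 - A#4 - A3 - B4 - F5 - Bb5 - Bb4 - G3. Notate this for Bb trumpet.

Written C4 sounds as Bb3 on the Bb trumpet, so concert pitches are written a major second up.
F5 -> G5
A#4 -> B#4
A3 -> B3
B4 -> C#5
F5 -> G5
Bb5 -> C6
Bb4 -> C5
G3 -> A3

G5 B#4 B3 C#5 G5 C6 C5 A3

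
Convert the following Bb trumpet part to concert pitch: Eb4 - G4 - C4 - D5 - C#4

Db4 F4 Bb3 C5 B3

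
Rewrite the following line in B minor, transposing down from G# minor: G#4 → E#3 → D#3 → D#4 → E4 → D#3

B3 G#2 F#2 F#3 G3 F#2

From G# down to B is a major sixth; apply that to each pitch.
G#4 becomes B3
E#3 becomes G#2
D#3 becomes F#2
D#4 becomes F#3
E4 becomes G3
D#3 becomes F#2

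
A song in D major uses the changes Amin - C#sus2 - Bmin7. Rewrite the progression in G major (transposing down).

Dmin F#sus2 Emin7

D major down to G major is a perfect fifth; each chord root moves by that interval while the quality stays the same.
Amin: root A down a perfect fifth → D, giving Dmin.
C#sus2: root C# down a perfect fifth → F#, giving F#sus2.
Bmin7: root B down a perfect fifth → E, giving Emin7.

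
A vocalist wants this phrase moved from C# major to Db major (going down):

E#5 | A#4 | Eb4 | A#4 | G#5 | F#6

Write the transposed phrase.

F4 Bb3 Fbb3 Bb3 Ab4 Gb5

C# major to Db major down is an augmented seventh, so every note moves down by that interval.
E#5 → F4
A#4 → Bb3
Eb4 → Fbb3
A#4 → Bb3
G#5 → Ab4
F#6 → Gb5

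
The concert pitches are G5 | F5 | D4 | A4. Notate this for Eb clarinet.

Written C4 sounds as Eb4 on the Eb clarinet, so concert pitches are written a minor third down.
G5 to E5
F5 to D5
D4 to B3
A4 to F#4

E5 D5 B3 F#4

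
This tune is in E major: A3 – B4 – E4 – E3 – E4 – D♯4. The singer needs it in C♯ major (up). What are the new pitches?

From E up to C♯ is a major sixth; apply that to each pitch.
A3 to F#4
B4 to G#5
E4 to C#5
E3 to C#4
E4 to C#5
D#4 to B#4

F#4 G#5 C#5 C#4 C#5 B#4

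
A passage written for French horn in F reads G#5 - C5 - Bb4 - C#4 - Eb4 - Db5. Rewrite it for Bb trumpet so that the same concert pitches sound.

First find concert pitch: the French horn in F sounds a perfect fifth below written, so G#5 C5 Bb4 C#4 Eb4 Db5 sounds C#5 F4 Eb4 F#3 Ab3 Gb4.
Then write for Bb trumpet: it sounds a major second below written, so the part must be a major second above concert.
C#5 → D#5
F4 → G4
Eb4 → F4
F#3 → G#3
Ab3 → Bb3
Gb4 → Ab4

D#5 G4 F4 G#3 Bb3 Ab4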